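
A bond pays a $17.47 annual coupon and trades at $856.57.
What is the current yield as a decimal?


Formula: Current yield = annual coupon / price
Substituting: CY = $17.47 / $856.57
CY = 0.020395

0.020395


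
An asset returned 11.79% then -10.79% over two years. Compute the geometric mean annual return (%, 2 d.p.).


Formula: Geometric mean = ((1+r1)*(1+r2))^(1/2) - 1
Product: (1 + 0.1179) * (1 + -0.1079) = 1.1179 * 0.8921 = 0.997279
Square root: 0.997279^0.5 = 0.998638
Geometric mean = 0.998638 - 1 = -0.001362
As percentage: -0.14%

-0.14%


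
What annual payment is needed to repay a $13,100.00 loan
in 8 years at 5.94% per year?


Formula: PMT = PV * r / (1 - (1+r)^(-n))
Denominator: 1 - (1 + 0.0594)^(-8) = 0.369739
Numerator: $13,100.00 * 0.0594 = 778.14
PMT = 778.14 / 0.369739 = $2,104.56

$2,104.56


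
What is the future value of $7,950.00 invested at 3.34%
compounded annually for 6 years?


Formula: FV = P * (1 + r)^n
Substituting: FV = $7,950.00 * (1 + 0.0334)^6
Growth factor: (1.0334)^6 = 1.217898
FV = $7,950.00 * 1.217898 = $9,682.29

$9,682.29


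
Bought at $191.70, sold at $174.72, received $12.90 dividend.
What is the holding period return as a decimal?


Formula: HPR = (P1 - P0 + D) / P0
Gain: $174.72 - $191.70 + $12.90 = -$4.08
HPR = -$4.08 / $191.70 = -0.0213

-0.0213


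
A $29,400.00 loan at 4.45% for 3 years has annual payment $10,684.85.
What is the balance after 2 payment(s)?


Formula: Balance = PV*(1+r)^k - PMT*((1+r)^k - 1)/r
Growth: (1 + 0.0445)^2 = 1.09098
Accumulated factor: ((1+r)^k - 1)/r = 2.0445
Balance = $29,400.00 * 1.09098 - $10,684.85 * 2.0445
Balance = $10,229.64

$10,229.64


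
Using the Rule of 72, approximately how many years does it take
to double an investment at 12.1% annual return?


Formula: Years ≈ 72 / r
Substituting: Years ≈ 72 / 12.1
Years ≈ 6.0

6.0 years


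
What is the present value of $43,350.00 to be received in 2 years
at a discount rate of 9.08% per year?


Formula: PV = FV / (1 + r)^n
Substituting: PV = $43,350.00 / (1 + 0.0908)^2
Discount factor: (1.0908)^2 = 1.189845
PV = $43,350.00 / 1.189845 = $36,433.33

$36,433.33


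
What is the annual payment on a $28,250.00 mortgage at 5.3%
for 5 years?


Formula: PMT = PV * r / (1 - (1+r)^(-n))
Denominator: 1 - (1 + 0.053)^(-5) = 0.227572
Numerator: $28,250.00 * 0.053 = 1497.25
PMT = 1497.25 / 0.227572 = $6,579.24

$6,579.24


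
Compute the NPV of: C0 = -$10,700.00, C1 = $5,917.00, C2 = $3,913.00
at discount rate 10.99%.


Formula: NPV = C0 + C1/(1+r) + C2/(1+r)^2
Discount C1: $5,917.00 / (1 + 0.1099) = $5,331.11
Discount C2: $3,913.00 / (1 + 0.1099)^2 = $3,176.45
NPV = -$10,700.00 + $5,331.11 + $3,176.45 = -$2,192.44

-$2,192.44


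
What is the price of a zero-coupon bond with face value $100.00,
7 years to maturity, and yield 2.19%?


Formula: Price = FV / (1 + r)^n
Substituting: Price = $100.00 / (1 + 0.0219)^7
Discount factor: (1.0219)^7 = 1.163748
Price = $100.00 / 1.163748 = $85.93

$85.93


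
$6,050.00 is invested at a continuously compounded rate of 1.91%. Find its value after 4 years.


Formula: FV = P * e^(r*t)
Exponent: r*t = 0.0191 * 4 = 0.0764
e^(0.0764) = 1.079394
FV = $6,050.00 * 1.079394 = $6,530.34

$6,530.34


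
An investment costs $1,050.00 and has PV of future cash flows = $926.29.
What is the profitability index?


Formula: PI = PV(cash flows) / initial investment
Substituting: PI = $926.29 / $1,050.00
PI = 0.8822

0.8822


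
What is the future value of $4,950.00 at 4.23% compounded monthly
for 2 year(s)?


Formula: FV = P * (1 + r/m)^(m*t)
Period rate: r/m = 0.0423 / 12 = 0.003525
Total periods: m*t = 12 * 2 = 24
Growth factor: (1 + 0.003525)^24 = 1.08812
FV = $4,950.00 * 1.08812 = $5,386.19

$5,386.19


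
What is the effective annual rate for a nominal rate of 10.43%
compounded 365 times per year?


Formula: EAR = (1 + r/m)^m - 1
Period rate: r/m = 0.1043 / 365 = 0.000286
Compounding: (1 + 0.000286)^365 = 1.109917
EAR = 1.109917 - 1 = 0.109917

0.109917


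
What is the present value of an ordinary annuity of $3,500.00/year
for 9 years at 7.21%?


Formula: PV = PMT * (1 - (1+r)^(-n)) / r
Discount factor: (1 + 0.0721)^(-9) = 0.53442
Bracket: 1 - 0.53442 = 0.46558
PV = $3,500.00 * 0.46558 / 0.0721 = $22,600.99

$22,600.99


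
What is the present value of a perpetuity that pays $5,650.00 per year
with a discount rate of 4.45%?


Formula: PV = C / r
Substituting: PV = $5,650.00 / 0.0445
PV = $126,966.29

$126,966.29


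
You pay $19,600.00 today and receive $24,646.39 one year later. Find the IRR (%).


Formula: IRR = C1/C0 - 1
Substituting: IRR = $24,646.39 / $19,600.00 - 1
Ratio: 1.257469 - 1 = 0.257469
IRR = 25.7469%

25.7469%


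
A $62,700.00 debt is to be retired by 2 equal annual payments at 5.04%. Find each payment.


Formula: PMT = PV * r / (1 - (1+r)^(-n))
Denominator: 1 - (1 + 0.0504)^(-2) = 0.093661
Numerator: $62,700.00 * 0.0504 = 3160.08
PMT = 3160.08 / 0.093661 = $33,739.48

$33,739.48


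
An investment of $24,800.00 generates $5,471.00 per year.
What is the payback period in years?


Formula: Payback = investment / annual cash flow
Substituting: Payback = $24,800.00 / $5,471.00
Payback = 4.533 years

4.533 years


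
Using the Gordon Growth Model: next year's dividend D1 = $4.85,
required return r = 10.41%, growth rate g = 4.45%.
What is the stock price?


Formula: P = D1 / (r - g)
Spread: r - g = 0.1041 - 0.0445 = 0.0596
Substituting: P = $4.85 / 0.0596
P = $81.38

$81.38


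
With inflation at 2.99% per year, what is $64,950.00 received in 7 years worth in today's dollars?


Formula: Real value = nominal / (1 + inflation)^years
Price level: (1 + 0.0299)^7 = 1.229038
Real value = $64,950.00 / 1.229038 = $52,846.20

$52,846.20


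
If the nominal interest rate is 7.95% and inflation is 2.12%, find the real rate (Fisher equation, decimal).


Formula: (1 + r_real) = (1 + r_nom) / (1 + inflation)
Substituting: (1 + r_real) = 1.0795 / 1.0212
(1 + r_real) = 1.05709
r_real = 1.05709 - 1 = 0.05709

0.05709


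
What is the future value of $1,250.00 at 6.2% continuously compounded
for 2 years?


Formula: FV = P * e^(r*t)
Exponent: r*t = 0.062 * 2 = 0.124
e^(0.124) = 1.132016
FV = $1,250.00 * 1.132016 = $1,415.02

$1,415.02


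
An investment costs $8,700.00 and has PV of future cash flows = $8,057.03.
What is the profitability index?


Formula: PI = PV(cash flows) / initial investment
Substituting: PI = $8,057.03 / $8,700.00
PI = 0.9261

0.9261


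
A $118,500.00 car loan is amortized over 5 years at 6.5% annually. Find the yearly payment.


Formula: PMT = PV * r / (1 - (1+r)^(-n))
Denominator: 1 - (1 + 0.065)^(-5) = 0.270119
Numerator: $118,500.00 * 0.065 = 7702.5
PMT = 7702.5 / 0.270119 = $28,515.19

$28,515.19


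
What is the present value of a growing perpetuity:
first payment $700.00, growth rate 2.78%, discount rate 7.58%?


Formula: PV = C / (r - g)
Spread: r - g = 0.0758 - 0.0278 = 0.048
Substituting: PV = $700.00 / 0.048
PV = $14,583.33

$14,583.33


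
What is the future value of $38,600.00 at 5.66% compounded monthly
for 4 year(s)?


Formula: FV = P * (1 + r/m)^(m*t)
Period rate: r/m = 0.0566 / 12 = 0.004717
Total periods: m*t = 12 * 4 = 48
Growth factor: (1 + 0.004717)^48 = 1.25341
FV = $38,600.00 * 1.25341 = $48,381.62

$48,381.62


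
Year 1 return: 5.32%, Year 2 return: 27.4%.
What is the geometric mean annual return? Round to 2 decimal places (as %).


Formula: Geometric mean = ((1+r1)*(1+r2))^(1/2) - 1
Product: (1 + 0.0532) * (1 + 0.274) = 1.0532 * 1.274 = 1.341777
Square root: 1.341777^0.5 = 1.158351
Geometric mean = 1.158351 - 1 = 0.158351
As percentage: 15.84%

15.84%


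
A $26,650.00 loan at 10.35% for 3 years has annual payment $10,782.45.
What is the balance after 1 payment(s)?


Formula: Balance = PV*(1+r)^k - PMT*((1+r)^k - 1)/r
Growth: (1 + 0.1035)^1 = 1.1035
Accumulated factor: ((1+r)^k - 1)/r = 1.0
Balance = $26,650.00 * 1.1035 - $10,782.45 * 1.0
Balance = $18,625.83

$18,625.83


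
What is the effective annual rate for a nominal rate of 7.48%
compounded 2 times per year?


Formula: EAR = (1 + r/m)^m - 1
Period rate: r/m = 0.0748 / 2 = 0.0374
Compounding: (1 + 0.0374)^2 = 1.076199
EAR = 1.076199 - 1 = 0.076199

0.076199


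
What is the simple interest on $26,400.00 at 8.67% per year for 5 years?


Formula: I = P * r * t
Substituting: I = $26,400.00 * 0.0867 * 5
Step: I = $26,400.00 * 0.4335
I = $11,444.40

$11,444.40


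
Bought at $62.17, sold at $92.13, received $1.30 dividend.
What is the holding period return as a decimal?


Formula: HPR = (P1 - P0 + D) / P0
Gain: $92.13 - $62.17 + $1.30 = $31.26
HPR = $31.26 / $62.17 = 0.5028

0.5028


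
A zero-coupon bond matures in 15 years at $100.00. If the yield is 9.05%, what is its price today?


Formula: Price = FV / (1 + r)^n
Substituting: Price = $100.00 / (1 + 0.0905)^15
Discount factor: (1.0905)^15 = 3.667626
Price = $100.00 / 3.667626 = $27.27

$27.27


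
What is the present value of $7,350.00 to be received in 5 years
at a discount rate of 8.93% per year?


Formula: PV = FV / (1 + r)^n
Substituting: PV = $7,350.00 / (1 + 0.0893)^5
Discount factor: (1.0893)^5 = 1.53369
PV = $7,350.00 / 1.53369 = $4,792.36

$4,792.36


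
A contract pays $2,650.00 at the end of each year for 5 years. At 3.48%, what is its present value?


Formula: PV = PMT * (1 - (1+r)^(-n)) / r
Discount factor: (1 + 0.0348)^(-5) = 0.842787
Bracket: 1 - 0.842787 = 0.157213
PV = $2,650.00 * 0.157213 / 0.0348 = $11,971.67

$11,971.67


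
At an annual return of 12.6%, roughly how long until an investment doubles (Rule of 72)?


Formula: Years ≈ 72 / r
Substituting: Years ≈ 72 / 12.6
Years ≈ 5.7

5.7 years


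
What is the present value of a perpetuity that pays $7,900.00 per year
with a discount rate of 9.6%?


Formula: PV = C / r
Substituting: PV = $7,900.00 / 0.096
PV = $82,291.67

$82,291.67


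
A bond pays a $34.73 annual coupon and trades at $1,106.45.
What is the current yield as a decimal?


Formula: Current yield = annual coupon / price
Substituting: CY = $34.73 / $1,106.45
CY = 0.031389

0.031389


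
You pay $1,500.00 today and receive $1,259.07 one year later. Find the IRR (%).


Formula: IRR = C1/C0 - 1
Substituting: IRR = $1,259.07 / $1,500.00 - 1
Ratio: 0.83938 - 1 = -0.16062
IRR = -16.062%

-16.062%


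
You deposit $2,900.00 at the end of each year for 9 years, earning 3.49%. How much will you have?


Formula: FV = PMT * ((1+r)^n - 1) / r
Growth factor: (1 + 0.0349)^9 = 1.361713
Numerator: 1.361713 - 1 = 0.361713
FV = $2,900.00 * 0.361713 / 0.0349 = $30,056.35

$30,056.35


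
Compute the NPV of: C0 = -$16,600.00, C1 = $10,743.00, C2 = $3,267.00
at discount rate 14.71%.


Formula: NPV = C0 + C1/(1+r) + C2/(1+r)^2
Discount C1: $10,743.00 / (1 + 0.1471) = $9,365.36
Discount C2: $3,267.00 / (1 + 0.1471)^2 = $2,482.83
NPV = -$16,600.00 + $9,365.36 + $2,482.83 = -$4,751.82

-$4,751.82


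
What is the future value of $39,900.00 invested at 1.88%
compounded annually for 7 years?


Formula: FV = P * (1 + r)^n
Substituting: FV = $39,900.00 * (1 + 0.0188)^7
Growth factor: (1.0188)^7 = 1.139259
FV = $39,900.00 * 1.139259 = $45,456.44

$45,456.44


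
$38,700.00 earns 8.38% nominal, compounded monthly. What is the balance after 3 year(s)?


Formula: FV = P * (1 + r/m)^(m*t)
Period rate: r/m = 0.0838 / 12 = 0.006983
Total periods: m*t = 12 * 3 = 36
Growth factor: (1 + 0.006983)^36 = 1.284701
FV = $38,700.00 * 1.284701 = $49,717.94

$49,717.94


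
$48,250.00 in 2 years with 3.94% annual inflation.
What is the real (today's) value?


Formula: Real value = nominal / (1 + inflation)^years
Price level: (1 + 0.0394)^2 = 1.080352
Real value = $48,250.00 / 1.080352 = $44,661.35

$44,661.35


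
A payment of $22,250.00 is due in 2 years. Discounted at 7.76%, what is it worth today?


Formula: PV = FV / (1 + r)^n
Substituting: PV = $22,250.00 / (1 + 0.0776)^2
Discount factor: (1.0776)^2 = 1.161222
PV = $22,250.00 / 1.161222 = $19,160.85

$19,160.85


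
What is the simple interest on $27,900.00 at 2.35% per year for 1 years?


Formula: I = P * r * t
Substituting: I = $27,900.00 * 0.0235 * 1
Step: I = $27,900.00 * 0.0235
I = $655.65

$655.65


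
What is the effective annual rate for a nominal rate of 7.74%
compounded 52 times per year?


Formula: EAR = (1 + r/m)^m - 1
Period rate: r/m = 0.0774 / 52 = 0.001488
Compounding: (1 + 0.001488)^52 = 1.080412
EAR = 1.080412 - 1 = 0.080412

0.080412


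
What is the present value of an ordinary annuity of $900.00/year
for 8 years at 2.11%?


Formula: PV = PMT * (1 - (1+r)^(-n)) / r
Discount factor: (1 + 0.0211)^(-8) = 0.846163
Bracket: 1 - 0.846163 = 0.153837
PV = $900.00 * 0.153837 / 0.0211 = $6,561.79

$6,561.79


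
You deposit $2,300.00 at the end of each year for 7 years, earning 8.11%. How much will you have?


Formula: FV = PMT * ((1+r)^n - 1) / r
Growth factor: (1 + 0.0811)^7 = 1.726081
Numerator: 1.726081 - 1 = 0.726081
FV = $2,300.00 * 0.726081 / 0.0811 = $20,591.68

$20,591.68


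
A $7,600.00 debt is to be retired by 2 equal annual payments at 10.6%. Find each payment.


Formula: PMT = PV * r / (1 - (1+r)^(-n))
Denominator: 1 - (1 + 0.106)^(-2) = 0.182496
Numerator: $7,600.00 * 0.106 = 805.6
PMT = 805.6 / 0.182496 = $4,414.34

$4,414.34


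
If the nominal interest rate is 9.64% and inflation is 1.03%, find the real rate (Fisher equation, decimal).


Formula: (1 + r_real) = (1 + r_nom) / (1 + inflation)
Substituting: (1 + r_real) = 1.0964 / 1.0103
(1 + r_real) = 1.085222
r_real = 1.085222 - 1 = 0.085222

0.085222


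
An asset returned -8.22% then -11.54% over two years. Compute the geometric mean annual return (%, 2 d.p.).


Formula: Geometric mean = ((1+r1)*(1+r2))^(1/2) - 1
Product: (1 + -0.0822) * (1 + -0.1154) = 0.9178 * 0.8846 = 0.811886
Square root: 0.811886^0.5 = 0.901047
Geometric mean = 0.901047 - 1 = -0.098953
As percentage: -9.90%

-9.90%


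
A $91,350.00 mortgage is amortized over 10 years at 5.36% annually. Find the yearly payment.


Formula: PMT = PV * r / (1 - (1+r)^(-n))
Denominator: 1 - (1 + 0.0536)^(-10) = 0.406744
Numerator: $91,350.00 * 0.0536 = 4896.36
PMT = 4896.36 / 0.406744 = $12,037.95

$12,037.95


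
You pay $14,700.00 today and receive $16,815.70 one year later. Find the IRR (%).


Formula: IRR = C1/C0 - 1
Substituting: IRR = $16,815.70 / $14,700.00 - 1
Ratio: 1.143925 - 1 = 0.143925
IRR = 14.3925%

14.3925%


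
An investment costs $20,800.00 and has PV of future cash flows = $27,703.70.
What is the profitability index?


Formula: PI = PV(cash flows) / initial investment
Substituting: PI = $27,703.70 / $20,800.00
PI = 1.3319

1.3319


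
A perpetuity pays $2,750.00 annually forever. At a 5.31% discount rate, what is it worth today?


Formula: PV = C / r
Substituting: PV = $2,750.00 / 0.0531
PV = $51,789.08

$51,789.08


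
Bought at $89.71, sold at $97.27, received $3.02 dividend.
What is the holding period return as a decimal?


Formula: HPR = (P1 - P0 + D) / P0
Gain: $97.27 - $89.71 + $3.02 = $10.58
HPR = $10.58 / $89.71 = 0.1179

0.1179


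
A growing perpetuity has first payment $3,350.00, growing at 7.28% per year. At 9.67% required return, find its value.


Formula: PV = C / (r - g)
Spread: r - g = 0.0967 - 0.0728 = 0.0239
Substituting: PV = $3,350.00 / 0.0239
PV = $140,167.36

$140,167.36


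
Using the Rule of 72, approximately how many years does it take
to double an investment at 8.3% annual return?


Formula: Years ≈ 72 / r
Substituting: Years ≈ 72 / 8.3
Years ≈ 8.7

8.7 years


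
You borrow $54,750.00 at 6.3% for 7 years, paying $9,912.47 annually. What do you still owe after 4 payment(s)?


Formula: Balance = PV*(1+r)^k - PMT*((1+r)^k - 1)/r
Growth: (1 + 0.063)^4 = 1.27683
Accumulated factor: ((1+r)^k - 1)/r = 4.394126
Balance = $54,750.00 * 1.27683 - $9,912.47 * 4.394126
Balance = $26,349.80

$26,349.80


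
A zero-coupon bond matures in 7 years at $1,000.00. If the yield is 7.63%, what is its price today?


Formula: Price = FV / (1 + r)^n
Substituting: Price = $1,000.00 / (1 + 0.0763)^7
Discount factor: (1.0763)^7 = 1.673144
Price = $1,000.00 / 1.673144 = $597.68

$597.68


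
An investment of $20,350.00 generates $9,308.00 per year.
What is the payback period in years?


Formula: Payback = investment / annual cash flow
Substituting: Payback = $20,350.00 / $9,308.00
Payback = 2.1863 years

2.1863 years


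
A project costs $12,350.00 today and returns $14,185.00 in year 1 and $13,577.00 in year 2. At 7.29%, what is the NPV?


Formula: NPV = C0 + C1/(1+r) + C2/(1+r)^2
Discount C1: $14,185.00 / (1 + 0.0729) = $13,221.18
Discount C2: $13,577.00 / (1 + 0.0729)^2 = $11,794.66
NPV = -$12,350.00 + $13,221.18 + $11,794.66 = $12,665.83

$12,665.83


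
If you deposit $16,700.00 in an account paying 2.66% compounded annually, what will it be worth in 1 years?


Formula: FV = P * (1 + r)^n
Substituting: FV = $16,700.00 * (1 + 0.0266)^1
Growth factor: (1.0266)^1 = 1.0266
FV = $16,700.00 * 1.0266 = $17,144.22

$17,144.22


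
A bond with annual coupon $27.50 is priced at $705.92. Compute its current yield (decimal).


Formula: Current yield = annual coupon / price
Substituting: CY = $27.50 / $705.92
CY = 0.038956

0.038956


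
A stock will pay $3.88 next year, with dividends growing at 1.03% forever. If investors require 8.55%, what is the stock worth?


Formula: P = D1 / (r - g)
Spread: r - g = 0.0855 - 0.0103 = 0.0752
Substituting: P = $3.88 / 0.0752
P = $51.60

$51.60


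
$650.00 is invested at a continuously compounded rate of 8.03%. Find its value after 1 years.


Formula: FV = P * e^(r*t)
Exponent: r*t = 0.0803 * 1 = 0.0803
e^(0.0803) = 1.083612
FV = $650.00 * 1.083612 = $704.35

$704.35


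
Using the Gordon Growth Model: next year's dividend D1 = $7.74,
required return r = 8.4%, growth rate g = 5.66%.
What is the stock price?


Formula: P = D1 / (r - g)
Spread: r - g = 0.084 - 0.0566 = 0.0274
Substituting: P = $7.74 / 0.0274
P = $282.48

$282.48


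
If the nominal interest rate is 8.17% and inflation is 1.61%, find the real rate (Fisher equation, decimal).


Formula: (1 + r_real) = (1 + r_nom) / (1 + inflation)
Substituting: (1 + r_real) = 1.0817 / 1.0161
(1 + r_real) = 1.064561
r_real = 1.064561 - 1 = 0.064561

0.064561


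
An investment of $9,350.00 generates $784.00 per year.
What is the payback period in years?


Formula: Payback = investment / annual cash flow
Substituting: Payback = $9,350.00 / $784.00
Payback = 11.926 years

11.926 years


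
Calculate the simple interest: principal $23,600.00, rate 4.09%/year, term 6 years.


Formula: I = P * r * t
Substituting: I = $23,600.00 * 0.0409 * 6
Step: I = $23,600.00 * 0.2454
I = $5,791.44

$5,791.44


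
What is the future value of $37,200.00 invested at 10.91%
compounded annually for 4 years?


Formula: FV = P * (1 + r)^n
Substituting: FV = $37,200.00 * (1 + 0.1091)^4
Growth factor: (1.1091)^4 = 1.513153
FV = $37,200.00 * 1.513153 = $56,289.29

$56,289.29


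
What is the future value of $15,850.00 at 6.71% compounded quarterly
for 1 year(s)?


Formula: FV = P * (1 + r/m)^(m*t)
Period rate: r/m = 0.0671 / 4 = 0.016775
Total periods: m*t = 4 * 1 = 4
Growth factor: (1 + 0.016775)^4 = 1.068807
FV = $15,850.00 * 1.068807 = $16,940.60

$16,940.60


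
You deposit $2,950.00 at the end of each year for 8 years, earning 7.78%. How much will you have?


Formula: FV = PMT * ((1+r)^n - 1) / r
Growth factor: (1 + 0.0778)^8 = 1.820981
Numerator: 1.820981 - 1 = 0.820981
FV = $2,950.00 * 0.820981 / 0.0778 = $31,129.75

$31,129.75


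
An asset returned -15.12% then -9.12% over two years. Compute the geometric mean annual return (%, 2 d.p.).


Formula: Geometric mean = ((1+r1)*(1+r2))^(1/2) - 1
Product: (1 + -0.1512) * (1 + -0.0912) = 0.8488 * 0.9088 = 0.771389
Square root: 0.771389^0.5 = 0.878288
Geometric mean = 0.878288 - 1 = -0.121712
As percentage: -12.17%

-12.17%


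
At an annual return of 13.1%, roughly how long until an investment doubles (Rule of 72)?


Formula: Years ≈ 72 / r
Substituting: Years ≈ 72 / 13.1
Years ≈ 5.5

5.5 years


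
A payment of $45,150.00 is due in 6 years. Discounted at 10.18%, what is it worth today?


Formula: PV = FV / (1 + r)^n
Substituting: PV = $45,150.00 / (1 + 0.1018)^6
Discount factor: (1.1018)^6 = 1.789026
PV = $45,150.00 / 1.789026 = $25,237.20

$25,237.20


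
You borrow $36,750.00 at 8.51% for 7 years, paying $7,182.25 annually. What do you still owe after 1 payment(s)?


Formula: Balance = PV*(1+r)^k - PMT*((1+r)^k - 1)/r
Growth: (1 + 0.0851)^1 = 1.0851
Accumulated factor: ((1+r)^k - 1)/r = 1.0
Balance = $36,750.00 * 1.0851 - $7,182.25 * 1.0
Balance = $32,695.18

$32,695.18


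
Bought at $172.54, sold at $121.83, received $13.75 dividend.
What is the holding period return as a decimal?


Formula: HPR = (P1 - P0 + D) / P0
Gain: $121.83 - $172.54 + $13.75 = -$36.96
HPR = -$36.96 / $172.54 = -0.2142

-0.2142


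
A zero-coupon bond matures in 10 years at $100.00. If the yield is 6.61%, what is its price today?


Formula: Price = FV / (1 + r)^n
Substituting: Price = $100.00 / (1 + 0.0661)^10
Discount factor: (1.0661)^10 = 1.896616
Price = $100.00 / 1.896616 = $52.73

$52.73


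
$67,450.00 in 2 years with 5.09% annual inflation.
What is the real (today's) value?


Formula: Real value = nominal / (1 + inflation)^years
Price level: (1 + 0.0509)^2 = 1.104391
Real value = $67,450.00 / 1.104391 = $61,074.39

$61,074.39


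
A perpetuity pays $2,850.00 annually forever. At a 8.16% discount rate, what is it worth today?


Formula: PV = C / r
Substituting: PV = $2,850.00 / 0.0816
PV = $34,926.47

$34,926.47


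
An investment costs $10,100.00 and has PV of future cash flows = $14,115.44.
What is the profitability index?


Formula: PI = PV(cash flows) / initial investment
Substituting: PI = $14,115.44 / $10,100.00
PI = 1.3976

1.3976


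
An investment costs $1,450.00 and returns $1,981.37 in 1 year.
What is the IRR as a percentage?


Formula: IRR = C1/C0 - 1
Substituting: IRR = $1,981.37 / $1,450.00 - 1
Ratio: 1.366462 - 1 = 0.366462
IRR = 36.6462%

36.6462%


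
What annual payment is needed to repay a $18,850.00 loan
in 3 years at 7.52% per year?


Formula: PMT = PV * r / (1 - (1+r)^(-n))
Denominator: 1 - (1 + 0.0752)^(-3) = 0.195489
Numerator: $18,850.00 * 0.0752 = 1417.52
PMT = 1417.52 / 0.195489 = $7,251.17

$7,251.17


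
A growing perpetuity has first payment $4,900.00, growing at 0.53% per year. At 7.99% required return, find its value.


Formula: PV = C / (r - g)
Spread: r - g = 0.0799 - 0.0053 = 0.0746
Substituting: PV = $4,900.00 / 0.0746
PV = $65,683.65

$65,683.65


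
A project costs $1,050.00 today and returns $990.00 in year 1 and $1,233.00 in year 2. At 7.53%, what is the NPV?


Formula: NPV = C0 + C1/(1+r) + C2/(1+r)^2
Discount C1: $990.00 / (1 + 0.0753) = $920.67
Discount C2: $1,233.00 / (1 + 0.0753)^2 = $1,066.36
NPV = -$1,050.00 + $920.67 + $1,066.36 = $937.03

$937.03


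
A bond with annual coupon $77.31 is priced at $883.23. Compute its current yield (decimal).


Formula: Current yield = annual coupon / price
Substituting: CY = $77.31 / $883.23
CY = 0.087531

0.087531


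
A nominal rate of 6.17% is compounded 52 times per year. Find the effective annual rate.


Formula: EAR = (1 + r/m)^m - 1
Period rate: r/m = 0.0617 / 52 = 0.001187
Compounding: (1 + 0.001187)^52 = 1.063604
EAR = 1.063604 - 1 = 0.063604

0.063604


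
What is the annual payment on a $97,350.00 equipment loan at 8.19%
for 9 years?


Formula: PMT = PV * r / (1 - (1+r)^(-n))
Denominator: 1 - (1 + 0.0819)^(-9) = 0.507602
Numerator: $97,350.00 * 0.0819 = 7972.965
PMT = 7972.965 / 0.507602 = $15,707.11

$15,707.11


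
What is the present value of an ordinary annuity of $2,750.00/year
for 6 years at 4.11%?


Formula: PV = PMT * (1 - (1+r)^(-n)) / r
Discount factor: (1 + 0.0411)^(-6) = 0.785318
Bracket: 1 - 0.785318 = 0.214682
PV = $2,750.00 * 0.214682 / 0.0411 = $14,364.40

$14,364.40


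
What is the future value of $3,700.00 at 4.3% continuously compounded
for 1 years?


Formula: FV = P * e^(r*t)
Exponent: r*t = 0.043 * 1 = 0.043
e^(0.043) = 1.043938
FV = $3,700.00 * 1.043938 = $3,862.57

$3,862.57


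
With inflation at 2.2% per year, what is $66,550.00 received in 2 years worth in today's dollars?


Formula: Real value = nominal / (1 + inflation)^years
Price level: (1 + 0.022)^2 = 1.044484
Real value = $66,550.00 / 1.044484 = $63,715.67

$63,715.67


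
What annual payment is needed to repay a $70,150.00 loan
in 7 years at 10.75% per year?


Formula: PMT = PV * r / (1 - (1+r)^(-n))
Denominator: 1 - (1 + 0.1075)^(-7) = 0.510679
Numerator: $70,150.00 * 0.1075 = 7541.125
PMT = 7541.125 / 0.510679 = $14,766.86

$14,766.86


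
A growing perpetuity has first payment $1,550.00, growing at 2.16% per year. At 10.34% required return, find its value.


Formula: PV = C / (r - g)
Spread: r - g = 0.1034 - 0.0216 = 0.0818
Substituting: PV = $1,550.00 / 0.0818
PV = $18,948.66

$18,948.66


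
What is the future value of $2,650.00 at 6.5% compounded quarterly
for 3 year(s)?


Formula: FV = P * (1 + r/m)^(m*t)
Period rate: r/m = 0.065 / 4 = 0.01625
Total periods: m*t = 4 * 3 = 12
Growth factor: (1 + 0.01625)^12 = 1.213408
FV = $2,650.00 * 1.213408 = $3,215.53

$3,215.53


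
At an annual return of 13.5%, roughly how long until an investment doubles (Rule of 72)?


Formula: Years ≈ 72 / r
Substituting: Years ≈ 72 / 13.5
Years ≈ 5.3

5.3 years


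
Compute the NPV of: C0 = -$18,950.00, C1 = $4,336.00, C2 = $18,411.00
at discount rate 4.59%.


Formula: NPV = C0 + C1/(1+r) + C2/(1+r)^2
Discount C1: $4,336.00 / (1 + 0.0459) = $4,145.71
Discount C2: $18,411.00 / (1 + 0.0459)^2 = $16,830.50
NPV = -$18,950.00 + $4,145.71 + $16,830.50 = $2,026.21

$2,026.21


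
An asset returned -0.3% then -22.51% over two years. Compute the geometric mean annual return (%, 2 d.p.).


Formula: Geometric mean = ((1+r1)*(1+r2))^(1/2) - 1
Product: (1 + -0.003) * (1 + -0.2251) = 0.997 * 0.7749 = 0.772575
Square root: 0.772575^0.5 = 0.878963
Geometric mean = 0.878963 - 1 = -0.121037
As percentage: -12.10%

-12.10%


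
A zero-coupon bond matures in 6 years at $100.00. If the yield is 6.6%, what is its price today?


Formula: Price = FV / (1 + r)^n
Substituting: Price = $100.00 / (1 + 0.066)^6
Discount factor: (1.066)^6 = 1.467382
Price = $100.00 / 1.467382 = $68.15

$68.15


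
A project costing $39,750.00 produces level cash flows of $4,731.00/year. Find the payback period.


Formula: Payback = investment / annual cash flow
Substituting: Payback = $39,750.00 / $4,731.00
Payback = 8.402 years

8.402 years


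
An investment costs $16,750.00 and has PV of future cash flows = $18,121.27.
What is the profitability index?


Formula: PI = PV(cash flows) / initial investment
Substituting: PI = $18,121.27 / $16,750.00
PI = 1.0819

1.0819


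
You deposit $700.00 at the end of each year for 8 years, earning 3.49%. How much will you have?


Formula: FV = PMT * ((1+r)^n - 1) / r
Growth factor: (1 + 0.0349)^8 = 1.315792
Numerator: 1.315792 - 1 = 0.315792
FV = $700.00 * 0.315792 / 0.0349 = $6,333.93

$6,333.93


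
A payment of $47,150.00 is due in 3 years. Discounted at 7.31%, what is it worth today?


Formula: PV = FV / (1 + r)^n
Substituting: PV = $47,150.00 / (1 + 0.0731)^3
Discount factor: (1.0731)^3 = 1.235721
PV = $47,150.00 / 1.235721 = $38,155.85

$38,155.85


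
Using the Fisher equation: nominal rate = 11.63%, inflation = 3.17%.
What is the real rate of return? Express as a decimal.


Formula: (1 + r_real) = (1 + r_nom) / (1 + inflation)
Substituting: (1 + r_real) = 1.1163 / 1.0317
(1 + r_real) = 1.082001
r_real = 1.082001 - 1 = 0.082001

0.082001


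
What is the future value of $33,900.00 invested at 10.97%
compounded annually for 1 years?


Formula: FV = P * (1 + r)^n
Substituting: FV = $33,900.00 * (1 + 0.1097)^1
Growth factor: (1.1097)^1 = 1.1097
FV = $33,900.00 * 1.1097 = $37,618.83

$37,618.83


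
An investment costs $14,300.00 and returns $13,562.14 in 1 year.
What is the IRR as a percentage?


Formula: IRR = C1/C0 - 1
Substituting: IRR = $13,562.14 / $14,300.00 - 1
Ratio: 0.948401 - 1 = -0.051599
IRR = -5.1599%

-5.1599%


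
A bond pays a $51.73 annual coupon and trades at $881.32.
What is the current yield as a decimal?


Formula: Current yield = annual coupon / price
Substituting: CY = $51.73 / $881.32
CY = 0.058696

0.058696


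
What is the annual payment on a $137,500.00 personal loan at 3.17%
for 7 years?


Formula: PMT = PV * r / (1 - (1+r)^(-n))
Denominator: 1 - (1 + 0.0317)^(-7) = 0.196241
Numerator: $137,500.00 * 0.0317 = 4358.75
PMT = 4358.75 / 0.196241 = $22,211.24

$22,211.24


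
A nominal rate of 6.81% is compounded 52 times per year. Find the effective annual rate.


Formula: EAR = (1 + r/m)^m - 1
Period rate: r/m = 0.0681 / 52 = 0.00131
Compounding: (1 + 0.00131)^52 = 1.070425
EAR = 1.070425 - 1 = 0.070425

0.070425


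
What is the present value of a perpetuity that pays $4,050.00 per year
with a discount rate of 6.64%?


Formula: PV = C / r
Substituting: PV = $4,050.00 / 0.0664
PV = $60,993.98

$60,993.98


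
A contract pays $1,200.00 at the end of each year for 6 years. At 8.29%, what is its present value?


Formula: PV = PMT * (1 - (1+r)^(-n)) / r
Discount factor: (1 + 0.0829)^(-6) = 0.620112
Bracket: 1 - 0.620112 = 0.379888
PV = $1,200.00 * 0.379888 / 0.0829 = $5,498.99

$5,498.99


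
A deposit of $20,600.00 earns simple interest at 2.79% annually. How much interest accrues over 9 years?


Formula: I = P * r * t
Substituting: I = $20,600.00 * 0.0279 * 9
Step: I = $20,600.00 * 0.2511
I = $5,172.66

$5,172.66


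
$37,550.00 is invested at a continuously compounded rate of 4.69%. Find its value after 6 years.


Formula: FV = P * e^(r*t)
Exponent: r*t = 0.0469 * 6 = 0.2814
e^(0.2814) = 1.324983
FV = $37,550.00 * 1.324983 = $49,753.13

$49,753.13


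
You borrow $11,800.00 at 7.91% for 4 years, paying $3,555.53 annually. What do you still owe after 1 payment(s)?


Formula: Balance = PV*(1+r)^k - PMT*((1+r)^k - 1)/r
Growth: (1 + 0.0791)^1 = 1.0791
Accumulated factor: ((1+r)^k - 1)/r = 1.0
Balance = $11,800.00 * 1.0791 - $3,555.53 * 1.0
Balance = $9,177.85

$9,177.85


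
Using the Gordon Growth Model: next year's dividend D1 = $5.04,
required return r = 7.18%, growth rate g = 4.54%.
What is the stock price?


Formula: P = D1 / (r - g)
Spread: r - g = 0.0718 - 0.0454 = 0.0264
Substituting: P = $5.04 / 0.0264
P = $190.91

$190.91


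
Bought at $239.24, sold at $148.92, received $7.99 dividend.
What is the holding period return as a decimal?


Formula: HPR = (P1 - P0 + D) / P0
Gain: $148.92 - $239.24 + $7.99 = -$82.33
HPR = -$82.33 / $239.24 = -0.3441

-0.3441


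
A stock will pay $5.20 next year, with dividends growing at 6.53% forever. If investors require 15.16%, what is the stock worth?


Formula: P = D1 / (r - g)
Spread: r - g = 0.1516 - 0.0653 = 0.0863
Substituting: P = $5.20 / 0.0863
P = $60.25

$60.25


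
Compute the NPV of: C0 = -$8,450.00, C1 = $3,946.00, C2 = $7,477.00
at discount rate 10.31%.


Formula: NPV = C0 + C1/(1+r) + C2/(1+r)^2
Discount C1: $3,946.00 / (1 + 0.1031) = $3,577.19
Discount C2: $7,477.00 / (1 + 0.1031)^2 = $6,144.66
NPV = -$8,450.00 + $3,577.19 + $6,144.66 = $1,271.85

$1,271.85


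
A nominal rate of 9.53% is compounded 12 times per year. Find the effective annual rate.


Formula: EAR = (1 + r/m)^m - 1
Period rate: r/m = 0.0953 / 12 = 0.007942
Compounding: (1 + 0.007942)^12 = 1.099575
EAR = 1.099575 - 1 = 0.099575

0.099575


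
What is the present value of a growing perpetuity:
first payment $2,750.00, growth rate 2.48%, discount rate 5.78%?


Formula: PV = C / (r - g)
Spread: r - g = 0.0578 - 0.0248 = 0.033
Substituting: PV = $2,750.00 / 0.033
PV = $83,333.33

$83,333.33


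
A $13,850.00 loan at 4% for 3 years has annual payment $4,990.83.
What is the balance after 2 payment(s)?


Formula: Balance = PV*(1+r)^k - PMT*((1+r)^k - 1)/r
Growth: (1 + 0.04)^2 = 1.0816
Accumulated factor: ((1+r)^k - 1)/r = 2.04
Balance = $13,850.00 * 1.0816 - $4,990.83 * 2.04
Balance = $4,798.87

$4,798.87


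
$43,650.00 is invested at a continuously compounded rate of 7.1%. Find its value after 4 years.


Formula: FV = P * e^(r*t)
Exponent: r*t = 0.071 * 4 = 0.284
e^(0.284) = 1.328433
FV = $43,650.00 * 1.328433 = $57,986.10

$57,986.10


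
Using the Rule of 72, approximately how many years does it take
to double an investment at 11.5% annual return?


Formula: Years ≈ 72 / r
Substituting: Years ≈ 72 / 11.5
Years ≈ 6.3

6.3 years


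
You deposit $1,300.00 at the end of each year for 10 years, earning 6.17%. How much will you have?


Formula: FV = PMT * ((1+r)^n - 1) / r
Growth factor: (1 + 0.0617)^10 = 1.819777
Numerator: 1.819777 - 1 = 0.819777
FV = $1,300.00 * 0.819777 / 0.0617 = $17,272.45

$17,272.45


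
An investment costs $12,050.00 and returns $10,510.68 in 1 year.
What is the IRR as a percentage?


Formula: IRR = C1/C0 - 1
Substituting: IRR = $10,510.68 / $12,050.00 - 1
Ratio: 0.872256 - 1 = -0.127744
IRR = -12.7744%

-12.7744%


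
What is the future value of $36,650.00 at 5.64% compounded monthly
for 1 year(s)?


Formula: FV = P * (1 + r/m)^(m*t)
Period rate: r/m = 0.0564 / 12 = 0.0047
Total periods: m*t = 12 * 1 = 12
Growth factor: (1 + 0.0047)^12 = 1.057881
FV = $36,650.00 * 1.057881 = $38,771.34

$38,771.34


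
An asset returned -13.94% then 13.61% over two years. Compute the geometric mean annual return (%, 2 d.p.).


Formula: Geometric mean = ((1+r1)*(1+r2))^(1/2) - 1
Product: (1 + -0.1394) * (1 + 0.1361) = 0.8606 * 1.1361 = 0.977728
Square root: 0.977728^0.5 = 0.988801
Geometric mean = 0.988801 - 1 = -0.011199
As percentage: -1.12%

-1.12%


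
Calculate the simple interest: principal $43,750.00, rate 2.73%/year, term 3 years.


Formula: I = P * r * t
Substituting: I = $43,750.00 * 0.0273 * 3
Step: I = $43,750.00 * 0.0819
I = $3,583.13

$3,583.13


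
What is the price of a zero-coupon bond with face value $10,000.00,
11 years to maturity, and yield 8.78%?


Formula: Price = FV / (1 + r)^n
Substituting: Price = $10,000.00 / (1 + 0.0878)^11
Discount factor: (1.0878)^11 = 2.523711
Price = $10,000.00 / 2.523711 = $3,962.42

$3,962.42


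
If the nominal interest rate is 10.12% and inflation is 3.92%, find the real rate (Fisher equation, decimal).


Formula: (1 + r_real) = (1 + r_nom) / (1 + inflation)
Substituting: (1 + r_real) = 1.1012 / 1.0392
(1 + r_real) = 1.059661
r_real = 1.059661 - 1 = 0.059661

0.059661


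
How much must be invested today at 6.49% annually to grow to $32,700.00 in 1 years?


Formula: PV = FV / (1 + r)^n
Substituting: PV = $32,700.00 / (1 + 0.0649)^1
Discount factor: (1.0649)^1 = 1.0649
PV = $32,700.00 / 1.0649 = $30,707.11

$30,707.11


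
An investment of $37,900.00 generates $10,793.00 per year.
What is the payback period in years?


Formula: Payback = investment / annual cash flow
Substituting: Payback = $37,900.00 / $10,793.00
Payback = 3.5115 years

3.5115 years


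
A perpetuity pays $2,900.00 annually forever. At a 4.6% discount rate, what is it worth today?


Formula: PV = C / r
Substituting: PV = $2,900.00 / 0.046
PV = $63,043.48

$63,043.48


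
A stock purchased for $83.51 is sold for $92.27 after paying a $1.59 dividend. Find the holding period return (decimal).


Formula: HPR = (P1 - P0 + D) / P0
Gain: $92.27 - $83.51 + $1.59 = $10.35
HPR = $10.35 / $83.51 = 0.1239

0.1239


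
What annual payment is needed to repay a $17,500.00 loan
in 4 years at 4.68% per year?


Formula: PMT = PV * r / (1 - (1+r)^(-n))
Denominator: 1 - (1 + 0.0468)^(-4) = 0.167192
Numerator: $17,500.00 * 0.0468 = 819.0
PMT = 819.0 / 0.167192 = $4,898.57

$4,898.57


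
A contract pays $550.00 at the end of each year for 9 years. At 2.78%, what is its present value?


Formula: PV = PMT * (1 - (1+r)^(-n)) / r
Discount factor: (1 + 0.0278)^(-9) = 0.781308
Bracket: 1 - 0.781308 = 0.218692
PV = $550.00 * 0.218692 / 0.0278 = $4,326.63

$4,326.63


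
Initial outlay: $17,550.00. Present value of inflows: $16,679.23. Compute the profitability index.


Formula: PI = PV(cash flows) / initial investment
Substituting: PI = $16,679.23 / $17,550.00
PI = 0.9504

0.9504


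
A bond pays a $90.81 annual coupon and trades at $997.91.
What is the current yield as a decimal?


Formula: Current yield = annual coupon / price
Substituting: CY = $90.81 / $997.91
CY = 0.091

0.091


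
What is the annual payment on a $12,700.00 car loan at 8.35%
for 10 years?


Formula: PMT = PV * r / (1 - (1+r)^(-n))
Denominator: 1 - (1 + 0.0835)^(-10) = 0.551553
Numerator: $12,700.00 * 0.0835 = 1060.45
PMT = 1060.45 / 0.551553 = $1,922.66

$1,922.66


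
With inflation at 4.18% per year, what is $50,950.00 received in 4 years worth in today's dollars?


Formula: Real value = nominal / (1 + inflation)^years
Price level: (1 + 0.0418)^4 = 1.177979
Real value = $50,950.00 / 1.177979 = $43,252.06

$43,252.06


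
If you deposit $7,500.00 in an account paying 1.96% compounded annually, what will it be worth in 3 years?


Formula: FV = P * (1 + r)^n
Substituting: FV = $7,500.00 * (1 + 0.0196)^3
Growth factor: (1.0196)^3 = 1.05996
FV = $7,500.00 * 1.05996 = $7,949.70

$7,949.70


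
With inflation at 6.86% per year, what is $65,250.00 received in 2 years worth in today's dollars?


Formula: Real value = nominal / (1 + inflation)^years
Price level: (1 + 0.0686)^2 = 1.141906
Real value = $65,250.00 / 1.141906 = $57,141.31

$57,141.31


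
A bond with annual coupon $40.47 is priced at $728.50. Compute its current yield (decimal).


Formula: Current yield = annual coupon / price
Substituting: CY = $40.47 / $728.50
CY = 0.055553

0.055553


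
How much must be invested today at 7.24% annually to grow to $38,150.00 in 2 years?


Formula: PV = FV / (1 + r)^n
Substituting: PV = $38,150.00 / (1 + 0.0724)^2
Discount factor: (1.0724)^2 = 1.150042
PV = $38,150.00 / 1.150042 = $33,172.71

$33,172.71


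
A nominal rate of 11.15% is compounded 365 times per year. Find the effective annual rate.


Formula: EAR = (1 + r/m)^m - 1
Period rate: r/m = 0.1115 / 365 = 0.000305
Compounding: (1 + 0.000305)^365 = 1.117935
EAR = 1.117935 - 1 = 0.117935

0.117935


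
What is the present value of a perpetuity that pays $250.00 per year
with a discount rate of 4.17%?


Formula: PV = C / r
Substituting: PV = $250.00 / 0.0417
PV = $5,995.20

$5,995.20


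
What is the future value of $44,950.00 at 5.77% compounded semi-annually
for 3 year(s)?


Formula: FV = P * (1 + r/m)^(m*t)
Period rate: r/m = 0.0577 / 2 = 0.02885
Total periods: m*t = 2 * 3 = 6
Growth factor: (1 + 0.02885)^6 = 1.186076
FV = $44,950.00 * 1.186076 = $53,314.10

$53,314.10


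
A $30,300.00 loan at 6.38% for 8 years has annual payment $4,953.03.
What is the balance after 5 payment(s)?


Formula: Balance = PV*(1+r)^k - PMT*((1+r)^k - 1)/r
Growth: (1 + 0.0638)^5 = 1.362385
Accumulated factor: ((1+r)^k - 1)/r = 5.680019
Balance = $30,300.00 * 1.362385 - $4,953.03 * 5.680019
Balance = $13,146.97

$13,146.97


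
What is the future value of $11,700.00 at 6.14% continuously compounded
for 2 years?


Formula: FV = P * e^(r*t)
Exponent: r*t = 0.0614 * 2 = 0.1228
e^(0.1228) = 1.130658
FV = $11,700.00 * 1.130658 = $13,228.70

$13,228.70


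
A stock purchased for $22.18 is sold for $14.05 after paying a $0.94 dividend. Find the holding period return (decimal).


Formula: HPR = (P1 - P0 + D) / P0
Gain: $14.05 - $22.18 + $0.94 = -$7.19
HPR = -$7.19 / $22.18 = -0.3242

-0.3242
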